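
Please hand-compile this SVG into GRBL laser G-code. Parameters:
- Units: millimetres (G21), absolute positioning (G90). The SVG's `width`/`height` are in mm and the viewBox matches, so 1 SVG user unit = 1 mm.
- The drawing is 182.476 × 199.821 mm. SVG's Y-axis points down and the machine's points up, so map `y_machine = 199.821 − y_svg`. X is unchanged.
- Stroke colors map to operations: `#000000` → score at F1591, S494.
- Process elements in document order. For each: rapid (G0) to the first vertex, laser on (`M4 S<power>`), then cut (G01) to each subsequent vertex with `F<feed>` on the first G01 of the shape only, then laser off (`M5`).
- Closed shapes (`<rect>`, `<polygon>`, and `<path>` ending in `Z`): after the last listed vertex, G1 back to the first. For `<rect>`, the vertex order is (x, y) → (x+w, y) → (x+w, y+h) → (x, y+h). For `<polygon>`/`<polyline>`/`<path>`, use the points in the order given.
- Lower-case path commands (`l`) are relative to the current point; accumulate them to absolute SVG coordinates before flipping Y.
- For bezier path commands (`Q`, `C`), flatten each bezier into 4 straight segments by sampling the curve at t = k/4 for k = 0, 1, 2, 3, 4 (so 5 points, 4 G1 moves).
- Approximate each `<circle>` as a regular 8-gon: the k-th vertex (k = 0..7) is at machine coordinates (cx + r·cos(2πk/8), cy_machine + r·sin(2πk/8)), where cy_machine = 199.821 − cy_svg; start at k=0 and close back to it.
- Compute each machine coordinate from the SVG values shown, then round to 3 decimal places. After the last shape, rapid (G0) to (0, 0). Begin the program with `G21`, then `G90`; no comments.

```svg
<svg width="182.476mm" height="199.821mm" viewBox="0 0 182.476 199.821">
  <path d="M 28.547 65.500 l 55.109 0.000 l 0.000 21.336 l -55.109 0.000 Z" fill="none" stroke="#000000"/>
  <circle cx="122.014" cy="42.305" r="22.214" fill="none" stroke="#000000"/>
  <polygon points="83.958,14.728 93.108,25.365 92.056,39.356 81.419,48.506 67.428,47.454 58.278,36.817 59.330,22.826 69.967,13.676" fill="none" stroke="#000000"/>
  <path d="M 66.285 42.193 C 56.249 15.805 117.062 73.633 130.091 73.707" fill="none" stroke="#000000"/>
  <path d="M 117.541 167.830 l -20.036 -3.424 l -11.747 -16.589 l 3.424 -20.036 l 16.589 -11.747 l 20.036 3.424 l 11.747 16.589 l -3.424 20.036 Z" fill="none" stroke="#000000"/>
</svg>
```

G21
G90
G0 X28.547 Y134.321
M4 S494
G01 X83.656 Y134.321 F1591
G01 X83.656 Y112.985
G01 X28.547 Y112.985
G01 X28.547 Y134.321
M5
G0 X144.228 Y157.516
M4 S494
G01 X137.722 Y173.224 F1591
G01 X122.014 Y179.730
G01 X106.306 Y173.224
G01 X99.800 Y157.516
G01 X106.306 Y141.808
G01 X122.014 Y135.302
G01 X137.722 Y141.808
G01 X144.228 Y157.516
M5
G0 X83.958 Y185.093
M4 S494
G01 X93.108 Y174.456 F1591
G01 X92.056 Y160.465
G01 X81.419 Y151.315
G01 X67.428 Y152.367
G01 X58.278 Y163.004
G01 X59.330 Y176.995
G01 X69.967 Y186.145
G01 X83.958 Y185.093
M5
G0 X66.285 Y157.628
M4 S494
G01 X70.189 Y163.847 F1591
G01 X89.539 Y151.794
G01 X113.213 Y134.780
G01 X130.091 Y126.114
M5
G0 X117.541 Y31.991
M4 S494
G01 X97.505 Y35.415 F1591
G01 X85.758 Y52.004
G01 X89.182 Y72.040
G01 X105.771 Y83.787
G01 X125.807 Y80.363
G01 X137.554 Y63.774
G01 X134.130 Y43.738
G01 X117.541 Y31.991
M5
G0 X0.000 Y0.000

1 u = 1 mm; y_m = 199.821 − y.

[1] `<path>` rectangle, #000000→score S494 F1591: (28.547,134.321) → (83.656,134.321) → (83.656,112.985) → (28.547,112.985) → (28.547,134.321) (closed)

[2] `<circle>` circle, #000000→score S494 F1591: (144.228,157.516) → (137.722,173.224) → (122.014,179.730) → (106.306,173.224) → (99.800,157.516) → (106.306,141.808) → (122.014,135.302) → (137.722,141.808) → (144.228,157.516) (closed)

[3] `<polygon>` regular polygon, #000000→score S494 F1591: (83.958,185.093) → (93.108,174.456) → (92.056,160.465) → (81.419,151.315) → (67.428,152.367) → (58.278,163.004) → (59.330,176.995) → (69.967,186.145) → (83.958,185.093) (closed)

[4] `<path>` cubic bezier, #000000→score S494 F1591: (66.285,157.628) → (70.189,163.847) → (89.539,151.794) → (113.213,134.780) → (130.091,126.114)

[5] `<path>` regular polygon, #000000→score S494 F1591: (117.541,31.991) → (97.505,35.415) → (85.758,52.004) → (89.182,72.040) → (105.771,83.787) → (125.807,80.363) → (137.554,63.774) → (134.130,43.738) → (117.541,31.991) (closed)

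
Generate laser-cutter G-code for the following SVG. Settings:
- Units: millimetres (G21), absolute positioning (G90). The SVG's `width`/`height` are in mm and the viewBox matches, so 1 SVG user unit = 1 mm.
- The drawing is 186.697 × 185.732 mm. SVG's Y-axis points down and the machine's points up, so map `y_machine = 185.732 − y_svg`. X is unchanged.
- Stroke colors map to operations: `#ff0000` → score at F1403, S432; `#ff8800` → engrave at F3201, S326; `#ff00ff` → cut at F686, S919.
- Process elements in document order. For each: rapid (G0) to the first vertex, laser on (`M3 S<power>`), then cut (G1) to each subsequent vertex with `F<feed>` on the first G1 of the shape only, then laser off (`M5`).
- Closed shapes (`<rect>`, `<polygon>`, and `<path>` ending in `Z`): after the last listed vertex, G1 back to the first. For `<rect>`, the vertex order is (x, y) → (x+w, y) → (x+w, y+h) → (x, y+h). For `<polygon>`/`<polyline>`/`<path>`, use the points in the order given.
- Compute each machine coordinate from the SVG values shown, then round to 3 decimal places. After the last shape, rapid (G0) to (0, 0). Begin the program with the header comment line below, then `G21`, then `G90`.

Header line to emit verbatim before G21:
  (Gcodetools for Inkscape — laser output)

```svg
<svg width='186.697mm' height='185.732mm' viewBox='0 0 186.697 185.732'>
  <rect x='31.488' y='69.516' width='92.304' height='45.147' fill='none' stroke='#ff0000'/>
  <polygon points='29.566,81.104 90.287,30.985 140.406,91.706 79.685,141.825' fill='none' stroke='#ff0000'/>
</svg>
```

(Gcodetools for Inkscape — laser output)
G21
G90
G0 X31.488 Y116.216
M3 S432
G1 X123.792 Y116.216 F1403
G1 X123.792 Y71.069
G1 X31.488 Y71.069
G1 X31.488 Y116.216
M5
G0 X29.566 Y104.628
M3 S432
G1 X90.287 Y154.747 F1403
G1 X140.406 Y94.026
G1 X79.685 Y43.907
G1 X29.566 Y104.628
M5
G0 X0.000 Y0.000

viewBox `0 0 186.697 185.732` with mm width/height → 1 unit = 1 mm. Flip: y_m = 185.732 − y_svg.

**Shape 1** — `<rect>` rectangle, stroke `#ff0000` → score (S432, F1403). Machine vertices: (31.488,116.216) → (123.792,116.216) → (123.792,71.069) → (31.488,71.069) → (31.488,116.216). Closed: final G1 returns to the first vertex.

**Shape 2** — `<polygon>` regular polygon, stroke `#ff0000` → score (S432, F1403). Machine vertices: (29.566,104.628) → (90.287,154.747) → (140.406,94.026) → (79.685,43.907) → (29.566,104.628). Closed: final G1 returns to the first vertex.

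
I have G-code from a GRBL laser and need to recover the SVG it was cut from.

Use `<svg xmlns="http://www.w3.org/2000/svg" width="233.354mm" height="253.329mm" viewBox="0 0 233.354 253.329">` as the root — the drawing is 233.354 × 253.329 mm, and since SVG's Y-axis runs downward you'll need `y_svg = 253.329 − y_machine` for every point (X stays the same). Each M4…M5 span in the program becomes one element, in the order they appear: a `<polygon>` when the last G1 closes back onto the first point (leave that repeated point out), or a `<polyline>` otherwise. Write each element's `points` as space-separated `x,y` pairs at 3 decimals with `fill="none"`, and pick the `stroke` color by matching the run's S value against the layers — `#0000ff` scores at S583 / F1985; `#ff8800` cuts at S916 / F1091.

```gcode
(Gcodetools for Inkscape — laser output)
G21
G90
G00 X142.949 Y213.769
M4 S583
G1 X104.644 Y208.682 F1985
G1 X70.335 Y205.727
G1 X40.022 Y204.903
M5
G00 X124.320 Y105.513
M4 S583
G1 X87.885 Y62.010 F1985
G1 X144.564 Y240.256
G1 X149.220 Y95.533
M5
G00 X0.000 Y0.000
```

Each laser-on run becomes one SVG element. Flip Y back into SVG space with y_svg = 253.329 − y_machine. Every run uses S583, so all elements get stroke `#0000ff` (score).

Run 1: The run is open, so emit a `<polyline>` with points (Y-flipped): 142.949,39.560 104.644,44.647 70.335,47.602 40.022,48.426.

Run 2: The run is open, so emit a `<polyline>` with points (Y-flipped): 124.320,147.816 87.885,191.319 144.564,13.073 149.220,157.796.

<svg xmlns="http://www.w3.org/2000/svg" width="233.354mm" height="253.329mm" viewBox="0 0 233.354 253.329">
  <polyline points="142.949,39.560 104.644,44.647 70.335,47.602 40.022,48.426" fill="none" stroke="#0000ff"/>
  <polyline points="124.320,147.816 87.885,191.319 144.564,13.073 149.220,157.796" fill="none" stroke="#0000ff"/>
</svg>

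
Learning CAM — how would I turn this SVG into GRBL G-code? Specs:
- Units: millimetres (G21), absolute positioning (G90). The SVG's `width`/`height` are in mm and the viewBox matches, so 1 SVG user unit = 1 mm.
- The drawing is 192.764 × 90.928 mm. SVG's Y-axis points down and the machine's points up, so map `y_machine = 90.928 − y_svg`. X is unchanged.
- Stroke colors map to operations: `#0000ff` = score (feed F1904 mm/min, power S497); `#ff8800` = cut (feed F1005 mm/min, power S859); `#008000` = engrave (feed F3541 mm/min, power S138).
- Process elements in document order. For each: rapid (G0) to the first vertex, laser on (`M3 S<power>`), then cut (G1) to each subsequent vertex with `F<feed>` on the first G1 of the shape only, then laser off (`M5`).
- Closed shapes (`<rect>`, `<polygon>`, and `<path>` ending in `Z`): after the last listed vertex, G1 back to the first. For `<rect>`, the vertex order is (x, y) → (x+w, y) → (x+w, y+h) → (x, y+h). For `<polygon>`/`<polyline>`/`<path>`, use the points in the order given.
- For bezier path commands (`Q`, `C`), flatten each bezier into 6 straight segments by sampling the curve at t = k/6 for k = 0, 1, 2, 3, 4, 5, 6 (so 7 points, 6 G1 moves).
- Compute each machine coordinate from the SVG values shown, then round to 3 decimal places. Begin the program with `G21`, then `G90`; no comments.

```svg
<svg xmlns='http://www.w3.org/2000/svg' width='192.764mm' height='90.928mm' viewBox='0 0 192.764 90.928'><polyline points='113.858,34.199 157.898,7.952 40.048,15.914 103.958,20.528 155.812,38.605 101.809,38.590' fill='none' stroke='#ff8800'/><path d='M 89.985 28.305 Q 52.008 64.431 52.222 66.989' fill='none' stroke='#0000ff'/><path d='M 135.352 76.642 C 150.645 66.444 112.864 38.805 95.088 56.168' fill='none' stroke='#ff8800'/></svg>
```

1 u = 1 mm; y_m = 90.928 − y.

[1] `<polyline>` open polyline, #ff8800→cut S859 F1005: (113.858,56.729) → (157.898,82.976) → (40.048,75.014) → (103.958,70.400) → (155.812,52.323) → (101.809,52.338)

[2] `<path>` quadratic bezier, #0000ff→score S497 F1904: (89.985,62.623) → (78.387,51.513) → (68.910,42.269) → (61.556,34.889) → (56.323,29.374) → (53.212,25.724) → (52.222,23.939)

[3] `<path>` cubic bezier, #ff8800→cut S859 F1005: (135.352,14.286) → (138.914,20.549) → (135.660,27.985) → (127.621,34.858) → (116.826,39.435) → (105.305,39.980) → (95.088,34.760)

G21
G90
G0 X113.858 Y56.729
M3 S859
G1 X157.898 Y82.976 F1005
G1 X40.048 Y75.014
G1 X103.958 Y70.400
G1 X155.812 Y52.323
G1 X101.809 Y52.338
M5
G0 X89.985 Y62.623
M3 S497
G1 X78.387 Y51.513 F1904
G1 X68.910 Y42.269
G1 X61.556 Y34.889
G1 X56.323 Y29.374
G1 X53.212 Y25.724
G1 X52.222 Y23.939
M5
G0 X135.352 Y14.286
M3 S859
G1 X138.914 Y20.549 F1005
G1 X135.660 Y27.985
G1 X127.621 Y34.858
G1 X116.826 Y39.435
G1 X105.305 Y39.980
G1 X95.088 Y34.760
M5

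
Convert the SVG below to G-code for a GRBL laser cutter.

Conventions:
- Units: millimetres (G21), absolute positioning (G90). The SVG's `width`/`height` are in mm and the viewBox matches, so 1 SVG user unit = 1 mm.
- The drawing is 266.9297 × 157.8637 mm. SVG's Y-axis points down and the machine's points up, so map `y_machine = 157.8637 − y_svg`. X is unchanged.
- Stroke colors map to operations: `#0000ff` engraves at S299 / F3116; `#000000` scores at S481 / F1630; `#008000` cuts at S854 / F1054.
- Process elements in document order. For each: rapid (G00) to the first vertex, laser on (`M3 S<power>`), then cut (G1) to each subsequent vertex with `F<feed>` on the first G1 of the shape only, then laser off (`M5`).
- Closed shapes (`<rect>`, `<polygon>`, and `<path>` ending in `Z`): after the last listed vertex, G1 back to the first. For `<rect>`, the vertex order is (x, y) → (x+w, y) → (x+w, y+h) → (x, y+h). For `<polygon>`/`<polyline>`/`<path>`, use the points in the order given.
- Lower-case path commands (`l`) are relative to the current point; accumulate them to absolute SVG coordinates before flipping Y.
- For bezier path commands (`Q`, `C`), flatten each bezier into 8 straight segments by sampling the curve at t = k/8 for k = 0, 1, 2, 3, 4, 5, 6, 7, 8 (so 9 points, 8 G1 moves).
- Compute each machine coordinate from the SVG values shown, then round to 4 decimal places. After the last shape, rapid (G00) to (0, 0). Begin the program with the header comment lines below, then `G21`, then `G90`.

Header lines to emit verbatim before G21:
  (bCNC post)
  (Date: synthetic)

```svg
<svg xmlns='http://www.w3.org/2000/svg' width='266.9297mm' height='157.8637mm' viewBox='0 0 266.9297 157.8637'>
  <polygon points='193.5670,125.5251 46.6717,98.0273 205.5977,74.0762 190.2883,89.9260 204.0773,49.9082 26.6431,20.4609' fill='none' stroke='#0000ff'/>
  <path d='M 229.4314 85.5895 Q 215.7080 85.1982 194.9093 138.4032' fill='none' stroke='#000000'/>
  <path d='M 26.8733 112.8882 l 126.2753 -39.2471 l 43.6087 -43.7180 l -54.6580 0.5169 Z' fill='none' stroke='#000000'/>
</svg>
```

(bCNC post)
(Date: synthetic)
G21
G90
G00 X193.5670 Y32.3386
M3 S299
G1 X46.6717 Y59.8364 F3116
G1 X205.5977 Y83.7875
G1 X190.2883 Y67.9377
G1 X204.0773 Y107.9555
G1 X26.6431 Y137.4028
G1 X193.5670 Y32.3386
M5
G00 X229.4314 Y72.2742
M3 S481
G1 X225.8900 Y71.5346 F1630
G1 X222.1275 Y69.1201
G1 X218.1439 Y65.0307
G1 X213.9392 Y59.2664
G1 X209.5134 Y51.8273
G1 X204.8664 Y42.7132
G1 X199.9984 Y31.9243
G1 X194.9093 Y19.4605
M5
G00 X26.8733 Y44.9755
M3 S481
G1 X153.1486 Y84.2226 F1630
G1 X196.7573 Y127.9406
G1 X142.0993 Y127.4237
G1 X26.8733 Y44.9755
M5
G00 X0.0000 Y0.0000

Since the viewBox matches the mm dimensions, user units are millimetres directly. The only transform is the Y-flip y_m = 157.8637 − y_svg.

Shape 1 is a closed polygon drawn with `<polygon>`. Its stroke #0000ff means engrave at S299, F3116. After flipping Y the toolpath is (193.5670,32.3386) → (46.6717,59.8364) → (205.5977,83.7875) → (190.2883,67.9377) → (204.0773,107.9555) → (26.6431,137.4028) → (193.5670,32.3386), returning to the start.

Shape 2 is a quadratic bezier drawn with `<path>`. Its stroke #000000 means score at S481, F1630. After flipping Y the toolpath is (229.4314,72.2742) → (225.8900,71.5346) → (222.1275,69.1201) → (218.1439,65.0307) → (213.9392,59.2664) → (209.5134,51.8273) → (204.8664,42.7132) → (199.9984,31.9243) → (194.9093,19.4605).

Shape 3 is a closed polygon drawn with `<path>`. Its stroke #000000 means score at S481, F1630. After flipping Y the toolpath is (26.8733,44.9755) → (153.1486,84.2226) → (196.7573,127.9406) → (142.0993,127.4237) → (26.8733,44.9755), returning to the start.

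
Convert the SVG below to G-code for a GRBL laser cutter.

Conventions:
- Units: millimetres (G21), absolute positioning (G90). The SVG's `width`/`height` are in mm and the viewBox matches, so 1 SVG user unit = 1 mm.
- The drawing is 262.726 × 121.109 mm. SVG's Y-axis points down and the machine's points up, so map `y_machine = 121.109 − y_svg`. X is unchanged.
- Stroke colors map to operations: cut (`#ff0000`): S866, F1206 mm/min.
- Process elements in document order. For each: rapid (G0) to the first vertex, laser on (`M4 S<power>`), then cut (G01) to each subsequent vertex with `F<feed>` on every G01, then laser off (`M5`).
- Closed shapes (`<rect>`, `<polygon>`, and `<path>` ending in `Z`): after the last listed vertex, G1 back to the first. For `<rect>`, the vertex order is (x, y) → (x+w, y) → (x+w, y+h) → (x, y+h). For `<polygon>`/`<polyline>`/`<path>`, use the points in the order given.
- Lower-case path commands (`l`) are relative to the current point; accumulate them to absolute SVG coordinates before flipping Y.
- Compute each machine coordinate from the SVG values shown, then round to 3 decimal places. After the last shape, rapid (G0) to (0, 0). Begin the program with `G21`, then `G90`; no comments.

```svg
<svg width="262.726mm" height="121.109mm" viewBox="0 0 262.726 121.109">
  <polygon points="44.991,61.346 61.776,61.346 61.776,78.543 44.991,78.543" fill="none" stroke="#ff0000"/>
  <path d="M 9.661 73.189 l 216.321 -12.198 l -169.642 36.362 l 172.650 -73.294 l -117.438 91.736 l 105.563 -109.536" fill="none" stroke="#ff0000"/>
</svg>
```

Since the viewBox matches the mm dimensions, user units are millimetres directly. The only transform is the Y-flip y_m = 121.109 − y_svg.

Shape 1 is a rectangle drawn with `<polygon>`. Its stroke #ff0000 means cut at S866, F1206. After flipping Y the toolpath is (44.991,59.763) → (61.776,59.763) → (61.776,42.566) → (44.991,42.566) → (44.991,59.763), returning to the start.

Shape 2 is a open polyline drawn with `<path>`. Its stroke #ff0000 means cut at S866, F1206. After flipping Y the toolpath is (9.661,47.920) → (225.982,60.118) → (56.340,23.756) → (228.990,97.050) → (111.552,5.314) → (217.115,114.850).

G21
G90
G0 X44.991 Y59.763
M4 S866
G01 X61.776 Y59.763 F1206
G01 X61.776 Y42.566 F1206
G01 X44.991 Y42.566 F1206
G01 X44.991 Y59.763 F1206
M5
G0 X9.661 Y47.920
M4 S866
G01 X225.982 Y60.118 F1206
G01 X56.340 Y23.756 F1206
G01 X228.990 Y97.050 F1206
G01 X111.552 Y5.314 F1206
G01 X217.115 Y114.850 F1206
M5
G0 X0.000 Y0.000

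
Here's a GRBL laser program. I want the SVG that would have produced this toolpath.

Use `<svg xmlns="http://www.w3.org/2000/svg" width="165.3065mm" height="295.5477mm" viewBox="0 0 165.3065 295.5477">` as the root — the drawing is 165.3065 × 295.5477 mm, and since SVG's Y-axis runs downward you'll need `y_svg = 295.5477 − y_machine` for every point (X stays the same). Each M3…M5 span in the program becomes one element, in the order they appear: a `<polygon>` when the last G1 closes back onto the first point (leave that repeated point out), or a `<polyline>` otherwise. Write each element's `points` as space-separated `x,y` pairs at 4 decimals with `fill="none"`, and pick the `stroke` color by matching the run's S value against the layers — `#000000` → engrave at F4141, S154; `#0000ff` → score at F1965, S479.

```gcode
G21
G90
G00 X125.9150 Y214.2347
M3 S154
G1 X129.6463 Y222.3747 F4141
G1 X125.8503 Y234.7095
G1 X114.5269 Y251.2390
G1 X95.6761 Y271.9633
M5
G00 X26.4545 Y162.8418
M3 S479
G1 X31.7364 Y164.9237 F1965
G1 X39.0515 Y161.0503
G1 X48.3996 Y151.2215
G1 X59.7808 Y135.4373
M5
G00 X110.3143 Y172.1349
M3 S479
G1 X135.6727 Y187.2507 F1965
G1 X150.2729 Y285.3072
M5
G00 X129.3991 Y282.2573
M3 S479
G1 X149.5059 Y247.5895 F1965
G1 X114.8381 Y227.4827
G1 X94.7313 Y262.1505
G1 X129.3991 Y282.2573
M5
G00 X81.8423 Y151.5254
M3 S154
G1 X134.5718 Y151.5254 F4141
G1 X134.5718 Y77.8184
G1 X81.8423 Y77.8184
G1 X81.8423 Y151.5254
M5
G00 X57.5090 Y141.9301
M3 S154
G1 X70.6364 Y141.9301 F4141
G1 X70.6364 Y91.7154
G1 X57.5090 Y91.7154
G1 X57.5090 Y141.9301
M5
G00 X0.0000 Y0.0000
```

<svg xmlns="http://www.w3.org/2000/svg" width="165.3065mm" height="295.5477mm" viewBox="0 0 165.3065 295.5477">
  <polyline points="125.9150,81.3130 129.6463,73.1730 125.8503,60.8382 114.5269,44.3087 95.6761,23.5844" fill="none" stroke="#000000"/>
  <polyline points="26.4545,132.7059 31.7364,130.6240 39.0515,134.4974 48.3996,144.3262 59.7808,160.1104" fill="none" stroke="#0000ff"/>
  <polyline points="110.3143,123.4128 135.6727,108.2970 150.2729,10.2405" fill="none" stroke="#0000ff"/>
  <polygon points="129.3991,13.2904 149.5059,47.9582 114.8381,68.0650 94.7313,33.3972" fill="none" stroke="#0000ff"/>
  <polygon points="81.8423,144.0223 134.5718,144.0223 134.5718,217.7293 81.8423,217.7293" fill="none" stroke="#000000"/>
  <polygon points="57.5090,153.6176 70.6364,153.6176 70.6364,203.8323 57.5090,203.8323" fill="none" stroke="#000000"/>
</svg>

y_svg = 295.5477 − y_m.

[1] S154→`#000000` (engrave); open run; points: 125.9150,81.3130 129.6463,73.1730 125.8503,60.8382 114.5269,44.3087 95.6761,23.5844

[2] S479→`#0000ff` (score); open run; points: 26.4545,132.7059 31.7364,130.6240 39.0515,134.4974 48.3996,144.3262 59.7808,160.1104

[3] S479→`#0000ff` (score); open run; points: 110.3143,123.4128 135.6727,108.2970 150.2729,10.2405

[4] S479→`#0000ff` (score); closed run; points: 129.3991,13.2904 149.5059,47.9582 114.8381,68.0650 94.7313,33.3972

[5] S154→`#000000` (engrave); closed run; points: 81.8423,144.0223 134.5718,144.0223 134.5718,217.7293 81.8423,217.7293

[6] S154→`#000000` (engrave); closed run; points: 57.5090,153.6176 70.6364,153.6176 70.6364,203.8323 57.5090,203.8323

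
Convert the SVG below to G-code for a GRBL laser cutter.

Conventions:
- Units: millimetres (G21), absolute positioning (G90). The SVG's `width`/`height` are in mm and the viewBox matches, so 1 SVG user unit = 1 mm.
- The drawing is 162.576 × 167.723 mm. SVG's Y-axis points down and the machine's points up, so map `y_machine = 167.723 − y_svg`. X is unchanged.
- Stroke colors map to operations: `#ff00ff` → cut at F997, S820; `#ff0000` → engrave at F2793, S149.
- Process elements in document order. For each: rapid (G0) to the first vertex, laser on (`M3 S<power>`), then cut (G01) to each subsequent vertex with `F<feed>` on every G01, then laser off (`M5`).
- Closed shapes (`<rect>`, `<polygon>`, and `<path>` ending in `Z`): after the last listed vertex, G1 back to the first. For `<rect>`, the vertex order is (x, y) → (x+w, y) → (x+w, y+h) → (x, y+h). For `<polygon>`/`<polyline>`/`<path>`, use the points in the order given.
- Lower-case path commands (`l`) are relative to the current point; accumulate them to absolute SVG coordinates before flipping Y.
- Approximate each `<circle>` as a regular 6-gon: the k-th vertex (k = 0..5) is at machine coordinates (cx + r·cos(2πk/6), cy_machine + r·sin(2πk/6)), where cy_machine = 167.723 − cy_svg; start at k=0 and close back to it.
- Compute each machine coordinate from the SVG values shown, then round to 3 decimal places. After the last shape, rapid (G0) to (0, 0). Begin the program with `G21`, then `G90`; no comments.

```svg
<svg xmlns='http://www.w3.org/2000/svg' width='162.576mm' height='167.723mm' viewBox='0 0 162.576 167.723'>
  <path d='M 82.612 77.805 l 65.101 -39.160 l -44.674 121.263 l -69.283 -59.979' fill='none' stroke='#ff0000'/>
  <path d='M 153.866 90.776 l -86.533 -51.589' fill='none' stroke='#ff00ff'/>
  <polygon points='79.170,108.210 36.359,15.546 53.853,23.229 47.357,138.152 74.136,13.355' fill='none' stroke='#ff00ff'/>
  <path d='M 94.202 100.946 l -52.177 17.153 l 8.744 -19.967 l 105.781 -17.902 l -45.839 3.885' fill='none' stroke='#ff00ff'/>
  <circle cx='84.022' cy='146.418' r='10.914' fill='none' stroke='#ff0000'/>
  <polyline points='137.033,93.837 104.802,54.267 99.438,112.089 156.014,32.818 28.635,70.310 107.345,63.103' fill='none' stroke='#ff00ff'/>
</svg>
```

G21
G90
G0 X82.612 Y89.918
M3 S149
G01 X147.713 Y129.078 F2793
G01 X103.039 Y7.815 F2793
G01 X33.756 Y67.794 F2793
M5
G0 X153.866 Y76.947
M3 S820
G01 X67.333 Y128.536 F997
M5
G0 X79.170 Y59.513
M3 S820
G01 X36.359 Y152.177 F997
G01 X53.853 Y144.494 F997
G01 X47.357 Y29.571 F997
G01 X74.136 Y154.368 F997
G01 X79.170 Y59.513 F997
M5
G0 X94.202 Y66.777
M3 S820
G01 X42.025 Y49.624 F997
G01 X50.769 Y69.591 F997
G01 X156.550 Y87.493 F997
G01 X110.711 Y83.608 F997
M5
G0 X94.936 Y21.305
M3 S149
G01 X89.479 Y30.757 F2793
G01 X78.565 Y30.757 F2793
G01 X73.108 Y21.305 F2793
G01 X78.565 Y11.853 F2793
G01 X89.479 Y11.853 F2793
G01 X94.936 Y21.305 F2793
M5
G0 X137.033 Y73.886
M3 S820
G01 X104.802 Y113.456 F997
G01 X99.438 Y55.634 F997
G01 X156.014 Y134.905 F997
G01 X28.635 Y97.413 F997
G01 X107.345 Y104.620 F997
M5
G0 X0.000 Y0.000

viewBox `0 0 162.576 167.723` with mm width/height → 1 unit = 1 mm. Flip: y_m = 167.723 − y_svg.

**Shape 1** — `<path>` open polyline, stroke `#ff0000` → engrave (S149, F2793). Machine vertices: (82.612,89.918) → (147.713,129.078) → (103.039,7.815) → (33.756,67.794). Open path.

**Shape 2** — `<path>` line segment, stroke `#ff00ff` → cut (S820, F997). Machine vertices: (153.866,76.947) → (67.333,128.536). Open path.

**Shape 3** — `<polygon>` closed polygon, stroke `#ff00ff` → cut (S820, F997). Machine vertices: (79.170,59.513) → (36.359,152.177) → (53.853,144.494) → (47.357,29.571) → (74.136,154.368) → (79.170,59.513). Closed: final G1 returns to the first vertex.

**Shape 4** — `<path>` open polyline, stroke `#ff00ff` → cut (S820, F997). Machine vertices: (94.202,66.777) → (42.025,49.624) → (50.769,69.591) → (156.550,87.493) → (110.711,83.608). Open path.

**Shape 5** — `<circle>` circle, stroke `#ff0000` → engrave (S149, F2793). Machine vertices: (94.936,21.305) → (89.479,30.757) → (78.565,30.757) → (73.108,21.305) → (78.565,11.853) → (89.479,11.853) → (94.936,21.305). Closed: final G1 returns to the first vertex.

**Shape 6** — `<polyline>` open polyline, stroke `#ff00ff` → cut (S820, F997). Machine vertices: (137.033,73.886) → (104.802,113.456) → (99.438,55.634) → (156.014,134.905) → (28.635,97.413) → (107.345,104.620). Open path.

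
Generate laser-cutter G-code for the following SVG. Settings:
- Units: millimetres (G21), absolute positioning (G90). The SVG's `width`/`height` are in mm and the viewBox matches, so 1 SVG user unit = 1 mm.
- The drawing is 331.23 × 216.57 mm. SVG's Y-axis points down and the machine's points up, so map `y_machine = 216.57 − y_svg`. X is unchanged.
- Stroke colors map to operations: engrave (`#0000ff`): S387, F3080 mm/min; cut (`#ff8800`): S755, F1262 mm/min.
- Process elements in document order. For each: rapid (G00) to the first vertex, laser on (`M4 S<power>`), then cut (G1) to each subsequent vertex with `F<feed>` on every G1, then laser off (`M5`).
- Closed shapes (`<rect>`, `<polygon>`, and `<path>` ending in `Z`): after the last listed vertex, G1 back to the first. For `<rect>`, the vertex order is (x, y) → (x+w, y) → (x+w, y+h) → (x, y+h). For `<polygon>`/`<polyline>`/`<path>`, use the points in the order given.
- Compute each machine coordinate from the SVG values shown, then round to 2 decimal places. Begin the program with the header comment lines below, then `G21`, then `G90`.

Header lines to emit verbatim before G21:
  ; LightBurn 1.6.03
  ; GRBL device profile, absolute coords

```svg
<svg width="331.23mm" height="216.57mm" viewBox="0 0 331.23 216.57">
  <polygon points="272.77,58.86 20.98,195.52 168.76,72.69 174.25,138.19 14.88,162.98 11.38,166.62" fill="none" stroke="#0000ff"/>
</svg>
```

; LightBurn 1.6.03
; GRBL device profile, absolute coords
G21
G90
G00 X272.77 Y157.71
M4 S387
G1 X20.98 Y21.05 F3080
G1 X168.76 Y143.88 F3080
G1 X174.25 Y78.38 F3080
G1 X14.88 Y53.59 F3080
G1 X11.38 Y49.95 F3080
G1 X272.77 Y157.71 F3080
M5

1 u = 1 mm; y_m = 216.57 − y.

[1] `<polygon>` closed polygon, #0000ff→engrave S387 F3080: (272.77,157.71) → (20.98,21.05) → (168.76,143.88) → (174.25,78.38) → (14.88,53.59) → (11.38,49.95) → (272.77,157.71) (closed)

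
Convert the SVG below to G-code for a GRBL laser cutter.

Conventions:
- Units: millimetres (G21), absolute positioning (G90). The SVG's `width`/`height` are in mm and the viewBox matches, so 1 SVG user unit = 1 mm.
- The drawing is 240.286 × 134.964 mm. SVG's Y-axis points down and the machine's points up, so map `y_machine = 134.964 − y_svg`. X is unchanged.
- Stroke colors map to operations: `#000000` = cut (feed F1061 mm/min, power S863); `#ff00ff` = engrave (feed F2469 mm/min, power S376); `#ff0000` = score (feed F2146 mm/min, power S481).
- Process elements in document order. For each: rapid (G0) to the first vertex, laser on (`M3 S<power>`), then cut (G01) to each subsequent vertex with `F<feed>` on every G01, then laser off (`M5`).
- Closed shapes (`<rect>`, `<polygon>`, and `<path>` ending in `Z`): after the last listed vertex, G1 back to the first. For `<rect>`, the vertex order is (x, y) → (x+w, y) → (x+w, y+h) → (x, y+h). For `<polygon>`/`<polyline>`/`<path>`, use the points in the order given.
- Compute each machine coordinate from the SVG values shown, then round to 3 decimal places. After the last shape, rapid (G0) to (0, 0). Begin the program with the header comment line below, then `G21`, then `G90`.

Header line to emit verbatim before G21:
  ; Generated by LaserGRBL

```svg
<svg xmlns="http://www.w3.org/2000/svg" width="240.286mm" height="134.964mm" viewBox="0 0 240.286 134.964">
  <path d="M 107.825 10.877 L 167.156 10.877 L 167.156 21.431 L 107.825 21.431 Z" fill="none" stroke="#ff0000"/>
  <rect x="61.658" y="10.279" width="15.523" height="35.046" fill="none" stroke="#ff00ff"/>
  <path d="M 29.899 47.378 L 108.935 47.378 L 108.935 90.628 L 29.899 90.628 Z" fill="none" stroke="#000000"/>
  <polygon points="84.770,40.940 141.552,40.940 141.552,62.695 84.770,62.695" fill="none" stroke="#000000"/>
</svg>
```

viewBox `0 0 240.286 134.964` with mm width/height → 1 unit = 1 mm. Flip: y_m = 134.964 − y_svg.

**Shape 1** — `<path>` rectangle, stroke `#ff0000` → score (S481, F2146). Machine vertices: (107.825,124.087) → (167.156,124.087) → (167.156,113.533) → (107.825,113.533) → (107.825,124.087). Closed: final G1 returns to the first vertex.

**Shape 2** — `<rect>` rectangle, stroke `#ff00ff` → engrave (S376, F2469). Machine vertices: (61.658,124.685) → (77.181,124.685) → (77.181,89.639) → (61.658,89.639) → (61.658,124.685). Closed: final G1 returns to the first vertex.

**Shape 3** — `<path>` rectangle, stroke `#000000` → cut (S863, F1061). Machine vertices: (29.899,87.586) → (108.935,87.586) → (108.935,44.336) → (29.899,44.336) → (29.899,87.586). Closed: final G1 returns to the first vertex.

**Shape 4** — `<polygon>` rectangle, stroke `#000000` → cut (S863, F1061). Machine vertices: (84.770,94.024) → (141.552,94.024) → (141.552,72.269) → (84.770,72.269) → (84.770,94.024). Closed: final G1 returns to the first vertex.

; Generated by LaserGRBL
G21
G90
G0 X107.825 Y124.087
M3 S481
G01 X167.156 Y124.087 F2146
G01 X167.156 Y113.533 F2146
G01 X107.825 Y113.533 F2146
G01 X107.825 Y124.087 F2146
M5
G0 X61.658 Y124.685
M3 S376
G01 X77.181 Y124.685 F2469
G01 X77.181 Y89.639 F2469
G01 X61.658 Y89.639 F2469
G01 X61.658 Y124.685 F2469
M5
G0 X29.899 Y87.586
M3 S863
G01 X108.935 Y87.586 F1061
G01 X108.935 Y44.336 F1061
G01 X29.899 Y44.336 F1061
G01 X29.899 Y87.586 F1061
M5
G0 X84.770 Y94.024
M3 S863
G01 X141.552 Y94.024 F1061
G01 X141.552 Y72.269 F1061
G01 X84.770 Y72.269 F1061
G01 X84.770 Y94.024 F1061
M5
G0 X0.000 Y0.000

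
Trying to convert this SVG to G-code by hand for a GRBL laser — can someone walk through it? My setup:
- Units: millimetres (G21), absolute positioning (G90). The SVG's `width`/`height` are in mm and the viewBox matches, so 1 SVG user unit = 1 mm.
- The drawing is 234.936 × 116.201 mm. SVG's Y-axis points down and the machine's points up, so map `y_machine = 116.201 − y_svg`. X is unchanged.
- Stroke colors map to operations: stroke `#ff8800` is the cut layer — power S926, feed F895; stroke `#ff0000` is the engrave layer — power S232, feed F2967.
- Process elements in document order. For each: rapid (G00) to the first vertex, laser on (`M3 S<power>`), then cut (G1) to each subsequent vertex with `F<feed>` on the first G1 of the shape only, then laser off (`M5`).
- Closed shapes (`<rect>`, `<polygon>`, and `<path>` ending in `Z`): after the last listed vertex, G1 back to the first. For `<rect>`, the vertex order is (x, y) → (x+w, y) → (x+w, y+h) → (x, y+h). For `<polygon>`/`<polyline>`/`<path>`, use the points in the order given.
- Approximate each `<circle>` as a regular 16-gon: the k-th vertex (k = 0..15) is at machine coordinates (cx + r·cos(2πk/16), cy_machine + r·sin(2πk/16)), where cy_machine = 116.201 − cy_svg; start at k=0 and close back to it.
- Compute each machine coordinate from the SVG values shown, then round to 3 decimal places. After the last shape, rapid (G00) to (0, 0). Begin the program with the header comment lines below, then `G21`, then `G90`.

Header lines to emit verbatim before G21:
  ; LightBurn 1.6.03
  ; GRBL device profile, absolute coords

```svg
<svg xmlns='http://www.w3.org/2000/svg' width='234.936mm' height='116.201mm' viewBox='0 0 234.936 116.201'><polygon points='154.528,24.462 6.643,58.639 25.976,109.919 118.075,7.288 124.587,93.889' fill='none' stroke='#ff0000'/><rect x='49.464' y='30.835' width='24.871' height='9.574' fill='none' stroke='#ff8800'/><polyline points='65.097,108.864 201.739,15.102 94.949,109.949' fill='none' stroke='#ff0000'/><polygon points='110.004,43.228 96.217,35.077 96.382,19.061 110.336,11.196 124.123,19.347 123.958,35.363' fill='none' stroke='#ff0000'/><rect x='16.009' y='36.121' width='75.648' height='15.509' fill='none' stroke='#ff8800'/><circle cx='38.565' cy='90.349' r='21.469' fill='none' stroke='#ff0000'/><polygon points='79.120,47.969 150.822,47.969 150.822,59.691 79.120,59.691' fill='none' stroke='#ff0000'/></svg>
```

Since the viewBox matches the mm dimensions, user units are millimetres directly. The only transform is the Y-flip y_m = 116.201 − y_svg.

Shape 1 is a closed polygon drawn with `<polygon>`. Its stroke #ff0000 means engrave at S232, F2967. After flipping Y the toolpath is (154.528,91.739) → (6.643,57.562) → (25.976,6.282) → (118.075,108.913) → (124.587,22.312) → (154.528,91.739), returning to the start.

Shape 2 is a rectangle drawn with `<rect>`. Its stroke #ff8800 means cut at S926, F895. After flipping Y the toolpath is (49.464,85.366) → (74.335,85.366) → (74.335,75.792) → (49.464,75.792) → (49.464,85.366), returning to the start.

Shape 3 is a open polyline drawn with `<polyline>`. Its stroke #ff0000 means engrave at S232, F2967. After flipping Y the toolpath is (65.097,7.337) → (201.739,101.099) → (94.949,6.252).

Shape 4 is a regular polygon drawn with `<polygon>`. Its stroke #ff0000 means engrave at S232, F2967. After flipping Y the toolpath is (110.004,72.973) → (96.217,81.124) → (96.382,97.140) → (110.336,105.005) → (124.123,96.854) → (123.958,80.838) → (110.004,72.973), returning to the start.

Shape 5 is a rectangle drawn with `<rect>`. Its stroke #ff8800 means cut at S926, F895. After flipping Y the toolpath is (16.009,80.080) → (91.657,80.080) → (91.657,64.571) → (16.009,64.571) → (16.009,80.080), returning to the start.

Shape 6 is a circle drawn with `<circle>`. Its stroke #ff0000 means engrave at S232, F2967. After flipping Y the toolpath is (60.034,25.852) → (58.400,34.068) → (53.746,41.033) → (46.781,45.687) → (38.565,47.321) → (30.349,45.687) → (23.384,41.033) → (18.730,34.068) → (17.096,25.852) → (18.730,17.636) → (23.384,10.671) → (30.349,6.017) → (38.565,4.383) → (46.781,6.017) → (53.746,10.671) → (58.400,17.636) → (60.034,25.852), returning to the start.

Shape 7 is a rectangle drawn with `<polygon>`. Its stroke #ff0000 means engrave at S232, F2967. After flipping Y the toolpath is (79.120,68.232) → (150.822,68.232) → (150.822,56.510) → (79.120,56.510) → (79.120,68.232), returning to the start.

; LightBurn 1.6.03
; GRBL device profile, absolute coords
G21
G90
G00 X154.528 Y91.739
M3 S232
G1 X6.643 Y57.562 F2967
G1 X25.976 Y6.282
G1 X118.075 Y108.913
G1 X124.587 Y22.312
G1 X154.528 Y91.739
M5
G00 X49.464 Y85.366
M3 S926
G1 X74.335 Y85.366 F895
G1 X74.335 Y75.792
G1 X49.464 Y75.792
G1 X49.464 Y85.366
M5
G00 X65.097 Y7.337
M3 S232
G1 X201.739 Y101.099 F2967
G1 X94.949 Y6.252
M5
G00 X110.004 Y72.973
M3 S232
G1 X96.217 Y81.124 F2967
G1 X96.382 Y97.140
G1 X110.336 Y105.005
G1 X124.123 Y96.854
G1 X123.958 Y80.838
G1 X110.004 Y72.973
M5
G00 X16.009 Y80.080
M3 S926
G1 X91.657 Y80.080 F895
G1 X91.657 Y64.571
G1 X16.009 Y64.571
G1 X16.009 Y80.080
M5
G00 X60.034 Y25.852
M3 S232
G1 X58.400 Y34.068 F2967
G1 X53.746 Y41.033
G1 X46.781 Y45.687
G1 X38.565 Y47.321
G1 X30.349 Y45.687
G1 X23.384 Y41.033
G1 X18.730 Y34.068
G1 X17.096 Y25.852
G1 X18.730 Y17.636
G1 X23.384 Y10.671
G1 X30.349 Y6.017
G1 X38.565 Y4.383
G1 X46.781 Y6.017
G1 X53.746 Y10.671
G1 X58.400 Y17.636
G1 X60.034 Y25.852
M5
G00 X79.120 Y68.232
M3 S232
G1 X150.822 Y68.232 F2967
G1 X150.822 Y56.510
G1 X79.120 Y56.510
G1 X79.120 Y68.232
M5
G00 X0.000 Y0.000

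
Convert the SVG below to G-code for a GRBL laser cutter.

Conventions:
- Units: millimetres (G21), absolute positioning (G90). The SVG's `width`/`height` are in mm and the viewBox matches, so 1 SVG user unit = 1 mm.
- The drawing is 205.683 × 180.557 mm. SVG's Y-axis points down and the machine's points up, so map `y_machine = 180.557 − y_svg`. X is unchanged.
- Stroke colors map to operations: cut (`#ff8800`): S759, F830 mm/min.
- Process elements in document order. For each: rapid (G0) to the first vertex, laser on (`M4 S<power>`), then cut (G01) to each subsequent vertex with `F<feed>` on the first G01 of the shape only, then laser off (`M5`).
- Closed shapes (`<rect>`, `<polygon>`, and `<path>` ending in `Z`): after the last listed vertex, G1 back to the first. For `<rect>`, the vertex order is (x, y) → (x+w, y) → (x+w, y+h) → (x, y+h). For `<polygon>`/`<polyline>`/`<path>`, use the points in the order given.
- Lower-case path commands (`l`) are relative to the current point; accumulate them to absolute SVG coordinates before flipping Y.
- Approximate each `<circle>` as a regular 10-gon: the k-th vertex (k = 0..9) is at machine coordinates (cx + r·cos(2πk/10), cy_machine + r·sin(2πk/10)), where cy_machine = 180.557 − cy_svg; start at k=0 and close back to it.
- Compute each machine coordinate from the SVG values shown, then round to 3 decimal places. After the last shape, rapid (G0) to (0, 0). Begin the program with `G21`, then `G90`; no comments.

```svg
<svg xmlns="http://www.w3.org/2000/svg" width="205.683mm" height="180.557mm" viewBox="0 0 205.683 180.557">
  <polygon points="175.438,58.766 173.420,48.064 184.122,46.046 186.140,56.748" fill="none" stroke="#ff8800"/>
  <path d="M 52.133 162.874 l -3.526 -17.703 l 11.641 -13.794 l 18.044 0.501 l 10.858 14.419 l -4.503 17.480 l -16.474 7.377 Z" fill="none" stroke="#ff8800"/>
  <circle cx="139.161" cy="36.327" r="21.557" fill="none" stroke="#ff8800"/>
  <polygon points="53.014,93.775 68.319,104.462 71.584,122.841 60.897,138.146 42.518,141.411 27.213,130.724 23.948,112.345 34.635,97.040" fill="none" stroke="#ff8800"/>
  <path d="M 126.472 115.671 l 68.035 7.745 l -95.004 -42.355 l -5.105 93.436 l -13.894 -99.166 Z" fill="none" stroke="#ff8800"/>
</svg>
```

Since the viewBox matches the mm dimensions, user units are millimetres directly. The only transform is the Y-flip y_m = 180.557 − y_svg.

Shape 1 is a regular polygon drawn with `<polygon>`. Its stroke #ff8800 means cut at S759, F830. After flipping Y the toolpath is (175.438,121.791) → (173.420,132.493) → (184.122,134.511) → (186.140,123.809) → (175.438,121.791), returning to the start.

Shape 2 is a regular polygon drawn with `<path>`. Its stroke #ff8800 means cut at S759, F830. After flipping Y the toolpath is (52.133,17.683) → (48.607,35.386) → (60.248,49.180) → (78.292,48.679) → (89.150,34.260) → (84.647,16.780) → (68.173,9.403) → (52.133,17.683), returning to the start.

Shape 3 is a circle drawn with `<circle>`. Its stroke #ff8800 means cut at S759, F830. After flipping Y the toolpath is (160.718,144.230) → (156.601,156.901) → (145.822,164.732) → (132.500,164.732) → (121.721,156.901) → (117.604,144.230) → (121.721,131.559) → (132.500,123.728) → (145.822,123.728) → (156.601,131.559) → (160.718,144.230), returning to the start.

Shape 4 is a regular polygon drawn with `<polygon>`. Its stroke #ff8800 means cut at S759, F830. After flipping Y the toolpath is (53.014,86.782) → (68.319,76.095) → (71.584,57.716) → (60.897,42.411) → (42.518,39.146) → (27.213,49.833) → (23.948,68.212) → (34.635,83.517) → (53.014,86.782), returning to the start.

Shape 5 is a closed polygon drawn with `<path>`. Its stroke #ff8800 means cut at S759, F830. After flipping Y the toolpath is (126.472,64.886) → (194.507,57.141) → (99.503,99.496) → (94.398,6.060) → (80.504,105.226) → (126.472,64.886), returning to the start.

G21
G90
G0 X175.438 Y121.791
M4 S759
G01 X173.420 Y132.493 F830
G01 X184.122 Y134.511
G01 X186.140 Y123.809
G01 X175.438 Y121.791
M5
G0 X52.133 Y17.683
M4 S759
G01 X48.607 Y35.386 F830
G01 X60.248 Y49.180
G01 X78.292 Y48.679
G01 X89.150 Y34.260
G01 X84.647 Y16.780
G01 X68.173 Y9.403
G01 X52.133 Y17.683
M5
G0 X160.718 Y144.230
M4 S759
G01 X156.601 Y156.901 F830
G01 X145.822 Y164.732
G01 X132.500 Y164.732
G01 X121.721 Y156.901
G01 X117.604 Y144.230
G01 X121.721 Y131.559
G01 X132.500 Y123.728
G01 X145.822 Y123.728
G01 X156.601 Y131.559
G01 X160.718 Y144.230
M5
G0 X53.014 Y86.782
M4 S759
G01 X68.319 Y76.095 F830
G01 X71.584 Y57.716
G01 X60.897 Y42.411
G01 X42.518 Y39.146
G01 X27.213 Y49.833
G01 X23.948 Y68.212
G01 X34.635 Y83.517
G01 X53.014 Y86.782
M5
G0 X126.472 Y64.886
M4 S759
G01 X194.507 Y57.141 F830
G01 X99.503 Y99.496
G01 X94.398 Y6.060
G01 X80.504 Y105.226
G01 X126.472 Y64.886
M5
G0 X0.000 Y0.000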